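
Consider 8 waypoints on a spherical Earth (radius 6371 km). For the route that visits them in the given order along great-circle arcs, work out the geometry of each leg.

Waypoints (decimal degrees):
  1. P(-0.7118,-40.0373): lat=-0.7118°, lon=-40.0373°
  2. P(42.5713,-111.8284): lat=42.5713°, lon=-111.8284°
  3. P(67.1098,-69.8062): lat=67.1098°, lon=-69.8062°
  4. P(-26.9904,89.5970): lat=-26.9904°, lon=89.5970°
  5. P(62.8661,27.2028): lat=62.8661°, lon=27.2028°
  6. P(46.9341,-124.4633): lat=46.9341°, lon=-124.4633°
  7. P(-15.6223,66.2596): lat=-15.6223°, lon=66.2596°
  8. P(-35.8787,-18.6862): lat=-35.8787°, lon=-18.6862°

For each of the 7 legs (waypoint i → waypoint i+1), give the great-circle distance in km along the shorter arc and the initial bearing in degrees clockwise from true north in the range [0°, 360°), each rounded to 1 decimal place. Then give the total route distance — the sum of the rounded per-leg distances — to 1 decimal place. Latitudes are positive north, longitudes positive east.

Leg 1: φ1=-0.0124233, φ2=0.7430094, Δφ=0.7554326, Δλ=-1.2529911 rad; a=sin²(Δφ/2)+cosφ1·cosφ2·sin²(Δλ/2)=0.3891493004; c=2·atan2(√a, √(1-a))=1.347237382; dist=6371·c=8583.249 ≈ 8583.2 km; running total=8583.2 km
Leg 1 bearing: y=sinΔλ·cosφ2=-0.69955793, x=cosφ1·sinφ2-sinφ1·cosφ2·cosΔλ=0.67931377; θ=atan2(y, x)=-45.8411° <0 so +360° → 314.1589° ≈ 314.2°
Leg 2: φ1=0.7430094, φ2=1.1712870, Δφ=0.4282776, Δλ=0.7334257 rad; a=sin²(Δφ/2)+cosφ1·cosφ2·sin²(Δλ/2)=0.0819838718; c=2·atan2(√a, √(1-a))=0.580784885; dist=6371·c=3700.181 ≈ 3700.2 km; running total=12283.4 km
Leg 2 bearing: y=sinΔλ·cosφ2=0.26038129, x=cosφ1·sinφ2-sinφ1·cosφ2·cosΔλ=0.48296133; θ=atan2(y, x)=28.3307° ≈ 28.3°
Leg 3: φ1=1.1712870, φ2=-0.4710713, Δφ=-1.6423583, Δλ=2.7821107 rad; a=sin²(Δφ/2)+cosφ1·cosφ2·sin²(Δλ/2)=0.8712741158; c=2·atan2(√a, √(1-a))=2.407663213; dist=6371·c=15339.222 ≈ 15339.2 km; running total=27622.6 km
Leg 3 bearing: y=sinΔλ·cosφ2=0.31347338, x=cosφ1·sinφ2-sinφ1·cosφ2·cosΔλ=0.59190925; θ=atan2(y, x)=27.9056° ≈ 27.9°
Leg 4: φ1=-0.4710713, φ2=1.0972204, Δφ=1.5682918, Δλ=-1.0889842 rad; a=sin²(Δφ/2)+cosφ1·cosφ2·sin²(Δλ/2)=0.6077870474; c=2·atan2(√a, √(1-a))=1.788076037; dist=6371·c=11391.832 ≈ 11391.8 km; running total=39014.4 km
Leg 4 bearing: y=sinΔλ·cosφ2=-0.40415084, x=cosφ1·sinφ2-sinφ1·cosφ2·cosΔλ=0.88892627; θ=atan2(y, x)=-24.4489° <0 so +360° → 335.5511° ≈ 335.6°
Leg 5: φ1=1.0972204, φ2=0.8191546, Δφ=-0.2780659, Δλ=-2.6470728 rad; a=sin²(Δφ/2)+cosφ1·cosφ2·sin²(Δλ/2)=0.3119746174; c=2·atan2(√a, √(1-a))=1.185265811; dist=6371·c=7551.328 ≈ 7551.3 km; running total=46565.7 km
Leg 5 bearing: y=sinΔλ·cosφ2=-0.32408163, x=cosφ1·sinφ2-sinφ1·cosφ2·cosΔλ=0.86807656; θ=atan2(y, x)=-20.4723° <0 so +360° → 339.5277° ≈ 339.5°
Leg 6: φ1=0.8191546, φ2=-0.2726606, Δφ=-1.0918151, Δλ=3.3287426 rad; a=sin²(Δφ/2)+cosφ1·cosφ2·sin²(Δλ/2)=0.9214344530; c=2·atan2(√a, √(1-a))=2.573388858; dist=6371·c=16395.060 ≈ 16395.1 km; running total=62960.8 km
Leg 6 bearing: y=sinΔλ·cosφ2=-0.17918590, x=cosφ1·sinφ2-sinφ1·cosφ2·cosΔλ=0.50740952; θ=atan2(y, x)=-19.4501° <0 so +360° → 340.5499° ≈ 340.5°
Leg 7: φ1=-0.2726606, φ2=-0.6262014, Δφ=-0.3535409, Δλ=-1.4825839 rad; a=sin²(Δφ/2)+cosφ1·cosφ2·sin²(Δλ/2)=0.3867144328; c=2·atan2(√a, √(1-a))=1.342240509; dist=6371·c=8551.414 ≈ 8551.4 km; running total=71512.2 km
Leg 7 bearing: y=sinΔλ·cosφ2=-0.80710912, x=cosφ1·sinφ2-sinφ1·cosφ2·cosΔλ=-0.54519756; θ=atan2(y, x)=-124.0388° <0 so +360° → 235.9612° ≈ 236.0°

Leg 1: dist=8583.2 km, bearing=314.2°
Leg 2: dist=3700.2 km, bearing=28.3°
Leg 3: dist=15339.2 km, bearing=27.9°
Leg 4: dist=11391.8 km, bearing=335.6°
Leg 5: dist=7551.3 km, bearing=339.5°
Leg 6: dist=16395.1 km, bearing=340.5°
Leg 7: dist=8551.4 km, bearing=236.0°
Total: 71512.2 km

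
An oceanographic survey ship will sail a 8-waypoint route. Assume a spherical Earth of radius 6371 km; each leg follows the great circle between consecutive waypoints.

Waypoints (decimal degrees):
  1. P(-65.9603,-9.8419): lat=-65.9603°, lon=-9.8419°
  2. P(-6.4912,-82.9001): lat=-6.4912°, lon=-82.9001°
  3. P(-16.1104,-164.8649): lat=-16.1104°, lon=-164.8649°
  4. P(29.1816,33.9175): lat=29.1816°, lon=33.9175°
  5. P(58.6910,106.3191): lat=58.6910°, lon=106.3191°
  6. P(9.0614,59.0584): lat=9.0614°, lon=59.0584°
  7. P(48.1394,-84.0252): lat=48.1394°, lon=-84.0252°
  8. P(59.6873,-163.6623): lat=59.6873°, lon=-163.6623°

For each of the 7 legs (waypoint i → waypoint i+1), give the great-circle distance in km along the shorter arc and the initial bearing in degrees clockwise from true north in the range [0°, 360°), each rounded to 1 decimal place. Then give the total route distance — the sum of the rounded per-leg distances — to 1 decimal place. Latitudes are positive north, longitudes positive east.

Leg 1: φ1=-1.1512244, φ2=-0.1132928, Δφ=1.0379316, Δλ=-1.2751061 rad; a=sin²(Δφ/2)+cosφ1·cosφ2·sin²(Δλ/2)=0.3894042365; c=2·atan2(√a, √(1-a))=1.347760235; dist=6371·c=8586.580 ≈ 8586.6 km; running total=8586.6 km
Leg 1 bearing: y=sinΔλ·cosφ2=-0.95046870, x=cosφ1·sinφ2-sinφ1·cosφ2·cosΔλ=0.21836566; θ=atan2(y, x)=-77.0611° <0 so +360° → 282.9389° ≈ 282.9°
Leg 2: φ1=-0.1132928, φ2=-0.2811795, Δφ=-0.1678867, Δλ=-1.4305556 rad; a=sin²(Δφ/2)+cosφ1·cosφ2·sin²(Δλ/2)=0.4175992715; c=2·atan2(√a, √(1-a))=1.405239614; dist=6371·c=8952.782 ≈ 8952.8 km; running total=17539.4 km
Leg 2 bearing: y=sinΔλ·cosφ2=-0.95129673, x=cosφ1·sinφ2-sinφ1·cosφ2·cosΔλ=-0.26052833; θ=atan2(y, x)=-105.3159° <0 so +360° → 254.6841° ≈ 254.7°
Leg 3: φ1=-0.2811795, φ2=0.5093150, Δφ=0.7904945, Δλ=3.4694074 rad; a=sin²(Δφ/2)+cosφ1·cosφ2·sin²(Δλ/2)=0.9647113012; c=2·atan2(√a, √(1-a))=2.763641385; dist=6371·c=17607.159 ≈ 17607.2 km; running total=35146.6 km
Leg 3 bearing: y=sinΔλ·cosφ2=-0.28110942, x=cosφ1·sinφ2-sinφ1·cosφ2·cosΔλ=0.23906300; θ=atan2(y, x)=-49.6213° <0 so +360° → 310.3787° ≈ 310.4°
Leg 4: φ1=0.5093150, φ2=1.0243512, Δφ=0.5150362, Δλ=1.2636463 rad; a=sin²(Δφ/2)+cosφ1·cosφ2·sin²(Δλ/2)=0.2231253699; c=2·atan2(√a, √(1-a))=0.983936171; dist=6371·c=6268.657 ≈ 6268.7 km; running total=41415.3 km
Leg 4 bearing: y=sinΔλ·cosφ2=0.49533309, x=cosφ1·sinφ2-sinφ1·cosφ2·cosΔλ=0.66933317; θ=atan2(y, x)=36.5029° ≈ 36.5°
Leg 5: φ1=1.0243512, φ2=0.1581513, Δφ=-0.8661999, Δλ=-0.8248548 rad; a=sin²(Δφ/2)+cosφ1·cosφ2·sin²(Δλ/2)=0.2585866030; c=2·atan2(√a, √(1-a))=1.066916496; dist=6371·c=6797.325 ≈ 6797.3 km; running total=48212.6 km
Leg 5 bearing: y=sinΔλ·cosφ2=-0.72528343, x=cosφ1·sinφ2-sinφ1·cosφ2·cosΔλ=-0.49075679; θ=atan2(y, x)=-124.0839° <0 so +360° → 235.9161° ≈ 235.9°
Leg 6: φ1=0.1581513, φ2=0.8401910, Δφ=0.6820398, Δλ=-2.4972799 rad; a=sin²(Δφ/2)+cosφ1·cosφ2·sin²(Δλ/2)=0.7047884455; c=2·atan2(√a, √(1-a))=1.992786545; dist=6371·c=12696.043 ≈ 12696.0 km; running total=60908.6 km
Leg 6 bearing: y=sinΔλ·cosφ2=-0.40082549, x=cosφ1·sinφ2-sinφ1·cosφ2·cosΔλ=0.81950332; θ=atan2(y, x)=-26.0636° <0 so +360° → 333.9364° ≈ 333.9°
Leg 7: φ1=0.8401910, φ2=1.0417399, Δφ=0.2015489, Δλ=-1.3899296 rad; a=sin²(Δφ/2)+cosφ1·cosφ2·sin²(Δλ/2)=0.1482328272; c=2·atan2(√a, √(1-a))=0.790437673; dist=6371·c=5035.878 ≈ 5035.9 km; running total=65944.5 km
Leg 7 bearing: y=sinΔλ·cosφ2=-0.49648609, x=cosφ1·sinφ2-sinφ1·cosφ2·cosΔλ=0.50846926; θ=atan2(y, x)=-44.3168° <0 so +360° → 315.6832° ≈ 315.7°

Leg 1: dist=8586.6 km, bearing=282.9°
Leg 2: dist=8952.8 km, bearing=254.7°
Leg 3: dist=17607.2 km, bearing=310.4°
Leg 4: dist=6268.7 km, bearing=36.5°
Leg 5: dist=6797.3 km, bearing=235.9°
Leg 6: dist=12696.0 km, bearing=333.9°
Leg 7: dist=5035.9 km, bearing=315.7°
Total: 65944.5 km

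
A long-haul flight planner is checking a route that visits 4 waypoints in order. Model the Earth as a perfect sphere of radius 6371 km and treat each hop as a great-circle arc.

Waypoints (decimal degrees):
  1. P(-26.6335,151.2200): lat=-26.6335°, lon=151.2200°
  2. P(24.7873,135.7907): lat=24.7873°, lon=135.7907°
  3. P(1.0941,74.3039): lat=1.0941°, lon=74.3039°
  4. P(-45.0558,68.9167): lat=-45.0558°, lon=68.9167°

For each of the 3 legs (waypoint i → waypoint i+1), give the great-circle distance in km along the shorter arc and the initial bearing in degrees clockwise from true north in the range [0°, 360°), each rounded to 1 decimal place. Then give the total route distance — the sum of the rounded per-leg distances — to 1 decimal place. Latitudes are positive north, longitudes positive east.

Leg 1: φ1=-0.4648423, φ2=0.4326200, Δφ=0.8974623, Δλ=-0.2692921 rad; a=sin²(Δφ/2)+cosφ1·cosφ2·sin²(Δλ/2)=0.2028262127; c=2·atan2(√a, √(1-a))=0.934342186; dist=6371·c=5952.694 ≈ 5952.7 km; running total=5952.7 km
Leg 1 bearing: y=sinΔλ·cosφ2=-0.24153811, x=cosφ1·sinφ2-sinφ1·cosφ2·cosΔλ=0.76707907; θ=atan2(y, x)=-17.4782° <0 so +360° → 342.5218° ≈ 342.5°
Leg 2: φ1=0.4326200, φ2=0.0190956, Δφ=-0.4135244, Δλ=-1.0731471 rad; a=sin²(Δφ/2)+cosφ1·cosφ2·sin²(Δλ/2)=0.2793457515; c=2·atan2(√a, √(1-a))=1.113740005; dist=6371·c=7095.638 ≈ 7095.6 km; running total=13048.3 km
Leg 2 bearing: y=sinΔλ·cosφ2=-0.87854696, x=cosφ1·sinφ2-sinφ1·cosφ2·cosΔλ=-0.18276229; θ=atan2(y, x)=-101.7515° <0 so +360° → 258.2485° ≈ 258.2°
Leg 3: φ1=0.0190956, φ2=-0.7863721, Δφ=-0.8054677, Δλ=-0.0940244 rad; a=sin²(Δφ/2)+cosφ1·cosφ2·sin²(Δλ/2)=0.1551728403; c=2·atan2(√a, √(1-a))=0.809784751; dist=6371·c=5159.139 ≈ 5159.1 km; running total=18207.4 km
Leg 3 bearing: y=sinΔλ·cosφ2=-0.06632267, x=cosφ1·sinφ2-sinφ1·cosφ2·cosΔλ=-0.72109516; θ=atan2(y, x)=-174.7450° <0 so +360° → 185.2550° ≈ 185.3°

Leg 1: dist=5952.7 km, bearing=342.5°
Leg 2: dist=7095.6 km, bearing=258.2°
Leg 3: dist=5159.1 km, bearing=185.3°
Total: 18207.4 km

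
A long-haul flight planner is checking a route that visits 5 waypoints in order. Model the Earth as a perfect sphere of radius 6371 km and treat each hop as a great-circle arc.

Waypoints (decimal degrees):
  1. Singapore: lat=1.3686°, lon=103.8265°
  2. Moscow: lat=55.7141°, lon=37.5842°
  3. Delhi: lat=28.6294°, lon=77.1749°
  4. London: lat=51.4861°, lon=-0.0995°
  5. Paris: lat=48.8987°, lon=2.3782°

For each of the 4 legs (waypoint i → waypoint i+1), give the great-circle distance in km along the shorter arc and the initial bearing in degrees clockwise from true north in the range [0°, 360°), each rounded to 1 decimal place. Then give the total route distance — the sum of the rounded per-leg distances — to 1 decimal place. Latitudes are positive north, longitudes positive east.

Leg 1: dist=8420.0 km, bearing=327.9°
Leg 2: dist=4338.9 km, bearing=117.3°
Leg 3: dist=6706.2 km, bearing=315.6°
Leg 4: dist=337.4 km, bearing=147.5°
Total: 19802.5 km

Leg 1: φ1=0.0238866, φ2=0.9723945, Δφ=0.9485079, Δλ=-1.1561462 rad; a=sin²(Δφ/2)+cosφ1·cosφ2·sin²(Δλ/2)=0.3766924934; c=2·atan2(√a, √(1-a))=1.321610502; dist=6371·c=8419.981 ≈ 8420.0 km; running total=8420.0 km
Leg 1 bearing: y=sinΔλ·cosφ2=-0.51558527, x=cosφ1·sinφ2-sinφ1·cosφ2·cosΔλ=0.82058081; θ=atan2(y, x)=-32.1419° <0 so +360° → 327.8581° ≈ 327.9°
Leg 2: φ1=0.9723945, φ2=0.4996773, Δφ=-0.4727172, Δλ=0.6909881 rad; a=sin²(Δφ/2)+cosφ1·cosφ2·sin²(Δλ/2)=0.1115420016; c=2·atan2(√a, √(1-a))=0.681043743; dist=6371·c=4338.930 ≈ 4338.9 km; running total=12758.9 km
Leg 2 bearing: y=sinΔλ·cosφ2=0.55938098, x=cosφ1·sinφ2-sinφ1·cosφ2·cosΔλ=-0.28895406; θ=atan2(y, x)=117.3191° ≈ 117.3°
Leg 3: φ1=0.4996773, φ2=0.8986020, Δφ=0.3989247, Δλ=-1.3486927 rad; a=sin²(Δφ/2)+cosφ1·cosφ2·sin²(Δλ/2)=0.2523459643; c=2·atan2(√a, √(1-a))=1.052606903; dist=6371·c=6706.159 ≈ 6706.2 km; running total=19465.1 km
Leg 3 bearing: y=sinΔλ·cosφ2=-0.60740850, x=cosφ1·sinφ2-sinφ1·cosφ2·cosΔλ=0.62106749; θ=atan2(y, x)=-44.3630° <0 so +360° → 315.6370° ≈ 315.6°
Leg 4: φ1=0.8986020, φ2=0.8534433, Δφ=-0.0451586, Δλ=0.0432440 rad; a=sin²(Δφ/2)+cosφ1·cosφ2·sin²(Δλ/2)=0.0007010904; c=2·atan2(√a, √(1-a))=0.052962415; dist=6371·c=337.424 ≈ 337.4 km; running total=19802.5 km
Leg 4 bearing: y=sinΔλ·cosφ2=0.02841943, x=cosφ1·sinφ2-sinφ1·cosφ2·cosΔλ=-0.04466242; θ=atan2(y, x)=147.5307° ≈ 147.5°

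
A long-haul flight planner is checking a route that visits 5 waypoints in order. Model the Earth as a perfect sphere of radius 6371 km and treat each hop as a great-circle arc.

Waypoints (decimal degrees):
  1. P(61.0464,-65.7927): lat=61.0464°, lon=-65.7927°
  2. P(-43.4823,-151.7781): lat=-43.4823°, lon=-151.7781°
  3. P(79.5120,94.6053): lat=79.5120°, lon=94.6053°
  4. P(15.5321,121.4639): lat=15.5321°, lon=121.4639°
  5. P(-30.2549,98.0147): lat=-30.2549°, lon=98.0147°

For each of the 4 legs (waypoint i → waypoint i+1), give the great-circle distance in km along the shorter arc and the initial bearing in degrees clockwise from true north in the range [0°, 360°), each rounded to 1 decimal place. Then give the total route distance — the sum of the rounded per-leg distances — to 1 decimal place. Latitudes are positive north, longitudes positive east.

Leg 1: φ1=1.0654607, φ2=-0.7589093, Δφ=-1.8243700, Δλ=-1.5007283 rad; a=sin²(Δφ/2)+cosφ1·cosφ2·sin²(Δλ/2)=0.7887653297; c=2·atan2(√a, √(1-a))=2.186496985; dist=6371·c=13930.172 ≈ 13930.2 km; running total=13930.2 km
Leg 1 bearing: y=sinΔλ·cosφ2=-0.72380657, x=cosφ1·sinφ2-sinφ1·cosφ2·cosΔλ=-0.37757434; θ=atan2(y, x)=-117.5488° <0 so +360° → 242.4512° ≈ 242.5°
Leg 2: φ1=-0.7589093, φ2=1.3877462, Δφ=2.1466555, Δλ=4.3002016 rad; a=sin²(Δφ/2)+cosφ1·cosφ2·sin²(Δλ/2)=0.8647731913; c=2·atan2(√a, √(1-a))=2.388454793; dist=6371·c=15216.845 ≈ 15216.8 km; running total=29147.0 km
Leg 2 bearing: y=sinΔλ·cosφ2=-0.16678401, x=cosφ1·sinφ2-sinφ1·cosφ2·cosΔλ=0.66328363; θ=atan2(y, x)=-14.1145° <0 so +360° → 345.8855° ≈ 345.9°
Leg 3: φ1=1.3877462, φ2=0.2710863, Δφ=-1.1166599, Δλ=0.4687710 rad; a=sin²(Δφ/2)+cosφ1·cosφ2·sin²(Δλ/2)=0.2901165210; c=2·atan2(√a, √(1-a))=1.137607780; dist=6371·c=7247.699 ≈ 7247.7 km; running total=36394.7 km
Leg 3 bearing: y=sinΔλ·cosφ2=0.43529109, x=cosφ1·sinφ2-sinφ1·cosφ2·cosΔλ=-0.79644043; θ=atan2(y, x)=151.3414° ≈ 151.3°
Leg 4: φ1=0.2710863, φ2=-0.5280476, Δφ=-0.7991339, Δλ=-0.4092657 rad; a=sin²(Δφ/2)+cosφ1·cosφ2·sin²(Δλ/2)=0.1857024209; c=2·atan2(√a, √(1-a))=0.891050767; dist=6371·c=5676.884 ≈ 5676.9 km; running total=42071.6 km
Leg 4 bearing: y=sinΔλ·cosφ2=-0.34373395, x=cosφ1·sinφ2-sinφ1·cosφ2·cosΔλ=-0.69764970; θ=atan2(y, x)=-153.7704° <0 so +360° → 206.2296° ≈ 206.2°

Leg 1: dist=13930.2 km, bearing=242.5°
Leg 2: dist=15216.8 km, bearing=345.9°
Leg 3: dist=7247.7 km, bearing=151.3°
Leg 4: dist=5676.9 km, bearing=206.2°
Total: 42071.6 km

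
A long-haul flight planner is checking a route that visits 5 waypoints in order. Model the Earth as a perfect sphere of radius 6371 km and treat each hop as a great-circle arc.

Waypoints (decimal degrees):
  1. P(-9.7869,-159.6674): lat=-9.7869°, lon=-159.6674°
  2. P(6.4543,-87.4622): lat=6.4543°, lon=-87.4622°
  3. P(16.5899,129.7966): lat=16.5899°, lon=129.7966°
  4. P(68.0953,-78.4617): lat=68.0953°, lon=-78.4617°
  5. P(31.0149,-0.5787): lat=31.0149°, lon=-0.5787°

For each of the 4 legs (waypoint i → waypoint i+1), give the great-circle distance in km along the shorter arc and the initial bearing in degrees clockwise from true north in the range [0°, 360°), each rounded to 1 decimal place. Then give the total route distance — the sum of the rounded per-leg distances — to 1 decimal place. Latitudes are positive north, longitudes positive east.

Leg 1: φ1=-0.1708136, φ2=0.1126488, Δφ=0.2834624, Δλ=1.2602185 rad; a=sin²(Δφ/2)+cosφ1·cosφ2·sin²(Δλ/2)=0.3599277753; c=2·atan2(√a, √(1-a))=1.286851746; dist=6371·c=8198.532 ≈ 8198.5 km; running total=8198.5 km
Leg 1 bearing: y=sinΔλ·cosφ2=0.94612220, x=cosφ1·sinφ2-sinφ1·cosφ2·cosΔλ=0.16239417; θ=atan2(y, x)=80.2606° ≈ 80.3°
Leg 2: φ1=0.1126488, φ2=0.2895484, Δφ=0.1768996, Δλ=3.7918814 rad; a=sin²(Δφ/2)+cosφ1·cosφ2·sin²(Δλ/2)=0.8629238046; c=2·atan2(√a, √(1-a))=2.383062170; dist=6371·c=15182.489 ≈ 15182.5 km; running total=23381.0 km
Leg 2 bearing: y=sinΔλ·cosφ2=-0.58021453, x=cosφ1·sinφ2-sinφ1·cosφ2·cosΔλ=0.36945412; θ=atan2(y, x)=-57.5129° <0 so +360° → 302.4871° ≈ 302.5°
Leg 3: φ1=0.2895484, φ2=1.1884872, Δφ=0.8989388, Δλ=-3.6347930 rad; a=sin²(Δφ/2)+cosφ1·cosφ2·sin²(Δλ/2)=0.5250088102; c=2·atan2(√a, √(1-a))=1.620834826; dist=6371·c=10326.339 ≈ 10326.3 km; running total=33707.3 km
Leg 3 bearing: y=sinΔλ·cosφ2=0.17662608, x=cosφ1·sinφ2-sinφ1·cosφ2·cosΔλ=0.98300634; θ=atan2(y, x)=10.1862° ≈ 10.2°
Leg 4: φ1=1.1884872, φ2=0.5413121, Δφ=-0.6471751, Δλ=1.3593148 rad; a=sin²(Δφ/2)+cosφ1·cosφ2·sin²(Δλ/2)=0.2274121212; c=2·atan2(√a, √(1-a))=0.994197572; dist=6371·c=6334.033 ≈ 6334.0 km; running total=40041.3 km
Leg 4 bearing: y=sinΔλ·cosφ2=0.83793949, x=cosφ1·sinφ2-sinφ1·cosφ2·cosΔλ=0.02531421; θ=atan2(y, x)=88.2696° ≈ 88.3°

Leg 1: dist=8198.5 km, bearing=80.3°
Leg 2: dist=15182.5 km, bearing=302.5°
Leg 3: dist=10326.3 km, bearing=10.2°
Leg 4: dist=6334.0 km, bearing=88.3°
Total: 40041.3 km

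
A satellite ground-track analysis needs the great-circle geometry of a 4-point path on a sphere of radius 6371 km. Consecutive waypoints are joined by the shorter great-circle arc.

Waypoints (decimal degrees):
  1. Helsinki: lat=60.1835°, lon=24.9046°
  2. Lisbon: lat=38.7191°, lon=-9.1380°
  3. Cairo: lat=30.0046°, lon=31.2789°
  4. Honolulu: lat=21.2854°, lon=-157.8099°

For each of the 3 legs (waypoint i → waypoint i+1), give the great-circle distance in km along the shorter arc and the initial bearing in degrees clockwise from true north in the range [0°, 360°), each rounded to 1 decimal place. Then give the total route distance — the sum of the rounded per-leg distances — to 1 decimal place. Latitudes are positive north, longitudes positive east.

Leg 1: φ1=1.0504002, φ2=0.6757758, Δφ=-0.3746245, Δλ=-0.5941555 rad; a=sin²(Δφ/2)+cosφ1·cosφ2·sin²(Δλ/2)=0.0679201417; c=2·atan2(√a, √(1-a))=0.527318178; dist=6371·c=3359.544 ≈ 3359.5 km; running total=3359.5 km
Leg 1 bearing: y=sinΔλ·cosφ2=-0.43677538, x=cosφ1·sinφ2-sinφ1·cosφ2·cosΔλ=-0.24991050; θ=atan2(y, x)=-119.7770° <0 so +360° → 240.2230° ≈ 240.2°
Leg 2: φ1=0.6757758, φ2=0.5236791, Δφ=-0.1520967, Δλ=0.7054080 rad; a=sin²(Δφ/2)+cosφ1·cosφ2·sin²(Δλ/2)=0.0863964028; c=2·atan2(√a, √(1-a))=0.596677298; dist=6371·c=3801.431 ≈ 3801.4 km; running total=7160.9 km
Leg 2 bearing: y=sinΔλ·cosφ2=0.56145678, x=cosφ1·sinφ2-sinφ1·cosφ2·cosΔλ=-0.02223839; θ=atan2(y, x)=92.2682° ≈ 92.3°
Leg 3: φ1=0.5236791, φ2=0.3715003, Δφ=-0.1521787, Δλ=-3.3002221 rad; a=sin²(Δφ/2)+cosφ1·cosφ2·sin²(Δλ/2)=0.8076239256; c=2·atan2(√a, √(1-a))=2.233496654; dist=6371·c=14229.607 ≈ 14229.6 km; running total=21390.5 km
Leg 3 bearing: y=sinΔλ·cosφ2=0.14718927, x=cosφ1·sinφ2-sinφ1·cosφ2·cosΔλ=0.77447105; θ=atan2(y, x)=10.7608° ≈ 10.8°

Leg 1: dist=3359.5 km, bearing=240.2°
Leg 2: dist=3801.4 km, bearing=92.3°
Leg 3: dist=14229.6 km, bearing=10.8°
Total: 21390.5 km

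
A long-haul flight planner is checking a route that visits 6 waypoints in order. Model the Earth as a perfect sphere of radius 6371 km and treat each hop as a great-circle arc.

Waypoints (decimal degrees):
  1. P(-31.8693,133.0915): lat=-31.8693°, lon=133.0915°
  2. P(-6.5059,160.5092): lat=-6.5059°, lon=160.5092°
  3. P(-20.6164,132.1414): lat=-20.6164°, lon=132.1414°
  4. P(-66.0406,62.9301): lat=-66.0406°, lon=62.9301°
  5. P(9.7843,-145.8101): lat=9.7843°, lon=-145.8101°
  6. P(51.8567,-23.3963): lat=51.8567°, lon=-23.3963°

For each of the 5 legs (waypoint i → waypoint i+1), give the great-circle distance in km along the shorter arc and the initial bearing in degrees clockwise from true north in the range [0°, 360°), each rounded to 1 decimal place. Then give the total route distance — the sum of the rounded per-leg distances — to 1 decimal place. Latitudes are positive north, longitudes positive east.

Leg 1: dist=4005.1 km, bearing=51.1°
Leg 2: dist=3434.8 km, bearing=240.0°
Leg 3: dist=6986.1 km, bearing=205.3°
Leg 4: dist=13388.9 km, bearing=146.7°
Leg 5: dist=11242.3 km, bearing=32.1°
Total: 39057.2 km

Leg 1: φ1=-0.5562242, φ2=-0.1135494, Δφ=0.4426748, Δλ=0.4785291 rad; a=sin²(Δφ/2)+cosφ1·cosφ2·sin²(Δλ/2)=0.0955853283; c=2·atan2(√a, √(1-a))=0.628637711; dist=6371·c=4005.051 ≈ 4005.1 km; running total=4005.1 km
Leg 1 bearing: y=sinΔλ·cosφ2=0.45750867, x=cosφ1·sinφ2-sinφ1·cosφ2·cosΔλ=0.36943323; θ=atan2(y, x)=51.0795° ≈ 51.1°
Leg 2: φ1=-0.1135494, φ2=-0.3598241, Δφ=-0.2462747, Δλ=-0.4951115 rad; a=sin²(Δφ/2)+cosφ1·cosφ2·sin²(Δλ/2)=0.0709213879; c=2·atan2(√a, √(1-a))=0.539126944; dist=6371·c=3434.778 ≈ 3434.8 km; running total=7439.9 km
Leg 2 bearing: y=sinΔλ·cosφ2=-0.44470189, x=cosφ1·sinφ2-sinφ1·cosφ2·cosΔλ=-0.25652760; θ=atan2(y, x)=-119.9786° <0 so +360° → 240.0214° ≈ 240.0°
Leg 3: φ1=-0.3598241, φ2=-1.1526259, Δφ=-0.7928019, Δλ=-1.2079651 rad; a=sin²(Δφ/2)+cosφ1·cosφ2·sin²(Δλ/2)=0.2716652741; c=2·atan2(√a, √(1-a))=1.096548459; dist=6371·c=6986.110 ≈ 6986.1 km; running total=14426.0 km
Leg 3 bearing: y=sinΔλ·cosφ2=-0.37965104, x=cosφ1·sinφ2-sinφ1·cosφ2·cosΔλ=-0.80456081; θ=atan2(y, x)=-154.7386° <0 so +360° → 205.2614° ≈ 205.3°
Leg 4: φ1=-1.1526259, φ2=0.1707683, Δφ=1.3233942, Δλ=-3.6432038 rad; a=sin²(Δφ/2)+cosφ1·cosφ2·sin²(Δλ/2)=0.7530899680; c=2·atan2(√a, √(1-a))=2.101545900; dist=6371·c=13388.949 ≈ 13388.9 km; running total=27814.9 km
Leg 4 bearing: y=sinΔλ·cosφ2=0.47384476, x=cosφ1·sinφ2-sinφ1·cosφ2·cosΔλ=-0.72059213; θ=atan2(y, x)=146.6720° ≈ 146.7°
Leg 5: φ1=0.1707683, φ2=0.9050702, Δφ=0.7343019, Δλ=2.1365239 rad; a=sin²(Δφ/2)+cosφ1·cosφ2·sin²(Δλ/2)=0.5963004581; c=2·atan2(√a, √(1-a))=1.764608329; dist=6371·c=11242.320 ≈ 11242.3 km; running total=39057.2 km
Leg 5 bearing: y=sinΔλ·cosφ2=0.52140288, x=cosφ1·sinφ2-sinφ1·cosφ2·cosΔλ=0.83129052; θ=atan2(y, x)=32.0968° ≈ 32.1°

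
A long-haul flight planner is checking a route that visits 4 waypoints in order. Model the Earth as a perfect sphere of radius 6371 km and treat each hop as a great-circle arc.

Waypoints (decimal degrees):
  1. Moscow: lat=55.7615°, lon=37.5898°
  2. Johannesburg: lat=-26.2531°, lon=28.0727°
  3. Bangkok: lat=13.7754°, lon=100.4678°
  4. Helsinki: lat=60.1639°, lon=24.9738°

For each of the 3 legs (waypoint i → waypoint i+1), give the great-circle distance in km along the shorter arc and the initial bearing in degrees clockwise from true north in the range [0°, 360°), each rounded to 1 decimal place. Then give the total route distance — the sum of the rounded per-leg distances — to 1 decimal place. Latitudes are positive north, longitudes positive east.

Leg 1: dist=9164.3 km, bearing=188.6°
Leg 2: dist=8995.9 km, bearing=69.6°
Leg 3: dist=7881.2 km, bearing=329.4°
Total: 26041.4 km

Leg 1: φ1=0.9732218, φ2=-0.4582030, Δφ=-1.4314248, Δλ=-0.1661047 rad; a=sin²(Δφ/2)+cosφ1·cosφ2·sin²(Δλ/2)=0.4340122173; c=2·atan2(√a, √(1-a))=1.438434612; dist=6371·c=9164.267 ≈ 9164.3 km; running total=9164.3 km
Leg 1 bearing: y=sinΔλ·cosφ2=-0.14828674, x=cosφ1·sinφ2-sinφ1·cosφ2·cosΔλ=-0.98009872; θ=atan2(y, x)=-171.3965° <0 so +360° → 188.6035° ≈ 188.6°
Leg 2: φ1=-0.4582030, φ2=0.2404261, Δφ=0.6986291, Δλ=1.2635329 rad; a=sin²(Δφ/2)+cosφ1·cosφ2·sin²(Δλ/2)=0.4209383786; c=2·atan2(√a, √(1-a))=1.412006633; dist=6371·c=8995.894 ≈ 8995.9 km; running total=18160.2 km
Leg 2 bearing: y=sinΔλ·cosφ2=0.92574855, x=cosφ1·sinφ2-sinφ1·cosφ2·cosΔλ=0.34349187; θ=atan2(y, x)=69.6430° ≈ 69.6°
Leg 3: φ1=0.2404261, φ2=1.0500581, Δφ=0.8096321, Δλ=-1.3176189 rad; a=sin²(Δφ/2)+cosφ1·cosφ2·sin²(Δλ/2)=0.3362050898; c=2·atan2(√a, √(1-a))=1.237044824; dist=6371·c=7881.213 ≈ 7881.2 km; running total=26041.4 km
Leg 3 bearing: y=sinΔλ·cosφ2=-0.48166036, x=cosφ1·sinφ2-sinφ1·cosφ2·cosΔλ=0.81282729; θ=atan2(y, x)=-30.6499° <0 so +360° → 329.3501° ≈ 329.4°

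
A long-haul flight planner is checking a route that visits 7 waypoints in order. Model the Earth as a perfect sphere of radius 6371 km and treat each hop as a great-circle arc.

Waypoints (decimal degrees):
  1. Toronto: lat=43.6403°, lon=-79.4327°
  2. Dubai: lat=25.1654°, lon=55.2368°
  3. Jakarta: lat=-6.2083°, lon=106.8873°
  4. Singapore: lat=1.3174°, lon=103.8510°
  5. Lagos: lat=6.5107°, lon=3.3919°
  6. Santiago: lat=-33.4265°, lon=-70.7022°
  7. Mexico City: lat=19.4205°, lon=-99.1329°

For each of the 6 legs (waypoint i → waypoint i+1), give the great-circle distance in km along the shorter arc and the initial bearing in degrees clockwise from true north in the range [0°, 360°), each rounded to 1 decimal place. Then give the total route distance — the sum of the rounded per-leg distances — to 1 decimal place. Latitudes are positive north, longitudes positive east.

Leg 1: dist=11076.6 km, bearing=40.8°
Leg 2: dist=6580.9 km, bearing=114.8°
Leg 3: dist=902.2 km, bearing=338.0°
Leg 4: dist=11145.8 km, bearing=276.9°
Leg 5: dist=8952.9 km, bearing=234.5°
Leg 6: dist=6605.2 km, bearing=328.6°
Total: 45263.6 km

Leg 1: φ1=0.7616669, φ2=0.4392191, Δφ=-0.3224478, Δλ=2.3504262 rad; a=sin²(Δφ/2)+cosφ1·cosφ2·sin²(Δλ/2)=0.5835041397; c=2·atan2(√a, √(1-a))=1.738590875; dist=6371·c=11076.562 ≈ 11076.6 km; running total=11076.6 km
Leg 1 bearing: y=sinΔλ·cosφ2=0.64367204, x=cosφ1·sinφ2-sinφ1·cosφ2·cosΔλ=0.74685644; θ=atan2(y, x)=40.7561° ≈ 40.8°
Leg 2: φ1=0.4392191, φ2=-0.1083553, Δφ=-0.5475744, Δλ=0.9014713 rad; a=sin²(Δφ/2)+cosφ1·cosφ2·sin²(Δλ/2)=0.2438569952; c=2·atan2(√a, √(1-a))=1.032951824; dist=6371·c=6580.936 ≈ 6580.9 km; running total=17657.5 km
Leg 2 bearing: y=sinΔλ·cosφ2=0.77964130, x=cosφ1·sinφ2-sinφ1·cosφ2·cosΔλ=-0.36017009; θ=atan2(y, x)=114.7955° ≈ 114.8°
Leg 3: φ1=-0.1083553, φ2=0.0229930, Δφ=0.1313482, Δλ=-0.0529934 rad; a=sin²(Δφ/2)+cosφ1·cosφ2·sin²(Δλ/2)=0.0050045036; c=2·atan2(√a, √(1-a))=0.141603310; dist=6371·c=902.155 ≈ 902.2 km; running total=18559.7 km
Leg 3 bearing: y=sinΔλ·cosφ2=-0.05295463, x=cosφ1·sinφ2-sinφ1·cosφ2·cosΔλ=0.13081912; θ=atan2(y, x)=-22.0377° <0 so +360° → 337.9623° ≈ 338.0°
Leg 4: φ1=0.0229930, φ2=0.1136332, Δφ=0.0906402, Δλ=-1.7533421 rad; a=sin²(Δφ/2)+cosφ1·cosφ2·sin²(Δλ/2)=0.5888541193; c=2·atan2(√a, √(1-a))=1.749453457; dist=6371·c=11145.768 ≈ 11145.8 km; running total=29705.5 km
Leg 4 bearing: y=sinΔλ·cosφ2=-0.97704260, x=cosφ1·sinφ2-sinφ1·cosφ2·cosΔλ=0.11750550; θ=atan2(y, x)=-83.1422° <0 so +360° → 276.8578° ≈ 276.9°
Leg 5: φ1=0.1136332, φ2=-0.5834025, Δφ=-0.6970356, Δλ=-1.2931860 rad; a=sin²(Δφ/2)+cosφ1·cosφ2·sin²(Δλ/2)=0.4176050452; c=2·atan2(√a, √(1-a))=1.405251322; dist=6371·c=8952.856 ≈ 8952.9 km; running total=38658.4 km
Leg 5 bearing: y=sinΔλ·cosφ2=-0.80263918, x=cosφ1·sinφ2-sinφ1·cosφ2·cosΔλ=-0.57324919; θ=atan2(y, x)=-125.5346° <0 so +360° → 234.4654° ≈ 234.5°
Leg 6: φ1=-0.5834025, φ2=0.3389517, Δφ=0.9223541, Δλ=-0.4962093 rad; a=sin²(Δφ/2)+cosφ1·cosφ2·sin²(Δλ/2)=0.2454923712; c=2·atan2(√a, √(1-a))=1.036755966; dist=6371·c=6605.172 ≈ 6605.2 km; running total=45263.6 km
Leg 6 bearing: y=sinΔλ·cosφ2=-0.44900743, x=cosφ1·sinφ2-sinφ1·cosφ2·cosΔλ=0.73436762; θ=atan2(y, x)=-31.4425° <0 so +360° → 328.5575° ≈ 328.6°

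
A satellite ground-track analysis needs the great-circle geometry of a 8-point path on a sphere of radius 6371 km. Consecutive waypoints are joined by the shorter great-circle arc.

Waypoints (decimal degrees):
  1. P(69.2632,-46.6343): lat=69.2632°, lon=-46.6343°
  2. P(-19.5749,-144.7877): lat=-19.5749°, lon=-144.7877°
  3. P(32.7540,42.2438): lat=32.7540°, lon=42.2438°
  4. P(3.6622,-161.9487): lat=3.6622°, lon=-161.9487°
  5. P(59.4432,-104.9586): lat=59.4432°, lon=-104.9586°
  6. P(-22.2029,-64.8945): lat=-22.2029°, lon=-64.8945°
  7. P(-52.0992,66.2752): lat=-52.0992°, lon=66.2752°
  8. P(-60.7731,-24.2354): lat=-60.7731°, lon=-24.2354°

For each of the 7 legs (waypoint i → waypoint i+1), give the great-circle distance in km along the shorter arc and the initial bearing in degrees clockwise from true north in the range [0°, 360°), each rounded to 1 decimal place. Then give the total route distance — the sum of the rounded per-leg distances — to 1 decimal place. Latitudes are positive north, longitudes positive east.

Leg 1: φ1=1.2088709, φ2=-0.3416465, Δφ=-1.5505173, Δλ=-1.7131000 rad; a=sin²(Δφ/2)+cosφ1·cosφ2·sin²(Δλ/2)=0.6803240205; c=2·atan2(√a, √(1-a))=1.939758927; dist=6371·c=12358.204 ≈ 12358.2 km; running total=12358.2 km
Leg 1 bearing: y=sinΔλ·cosφ2=-0.93268043, x=cosφ1·sinφ2-sinφ1·cosφ2·cosΔλ=0.00634121; θ=atan2(y, x)=-89.6105° <0 so +360° → 270.3895° ≈ 270.4°
Leg 2: φ1=-0.3416465, φ2=0.5716651, Δφ=0.9133116, Δλ=3.2643155 rad; a=sin²(Δφ/2)+cosφ1·cosφ2·sin²(Δλ/2)=0.9838512660; c=2·atan2(√a, √(1-a))=2.886748249; dist=6371·c=18391.473 ≈ 18391.5 km; running total=30749.7 km
Leg 2 bearing: y=sinΔλ·cosφ2=-0.10295117, x=cosφ1·sinφ2-sinφ1·cosφ2·cosΔλ=0.23011490; θ=atan2(y, x)=-24.1033° <0 so +360° → 335.8967° ≈ 335.9°
Leg 3: φ1=0.5716651, φ2=0.0639174, Δφ=-0.5077477, Δλ=-3.5638314 rad; a=sin²(Δφ/2)+cosφ1·cosφ2·sin²(Δλ/2)=0.8655074184; c=2·atan2(√a, √(1-a))=2.390604337; dist=6371·c=15230.540 ≈ 15230.5 km; running total=45980.2 km
Leg 3 bearing: y=sinΔλ·cosφ2=0.40896680, x=cosφ1·sinφ2-sinφ1·cosφ2·cosΔλ=0.54622657; θ=atan2(y, x)=36.8227° ≈ 36.8°
Leg 4: φ1=0.0639174, φ2=1.0374796, Δφ=0.9735621, Δλ=0.9946649 rad; a=sin²(Δφ/2)+cosφ1·cosφ2·sin²(Δλ/2)=0.3342990674; c=2·atan2(√a, √(1-a))=1.233007309; dist=6371·c=7855.490 ≈ 7855.5 km; running total=53835.7 km
Leg 4 bearing: y=sinΔλ·cosφ2=0.42632580, x=cosφ1·sinφ2-sinφ1·cosφ2·cosΔλ=0.84167637; θ=atan2(y, x)=26.8631° ≈ 26.9°
Leg 5: φ1=1.0374796, φ2=-0.3875137, Δφ=-1.4249933, Δλ=0.6992505 rad; a=sin²(Δφ/2)+cosφ1·cosφ2·sin²(Δλ/2)=0.4825867908; c=2·atan2(√a, √(1-a))=1.535962865; dist=6371·c=9785.619 ≈ 9785.6 km; running total=63621.3 km
Leg 5 bearing: y=sinΔλ·cosφ2=0.59591894, x=cosφ1·sinφ2-sinφ1·cosφ2·cosΔλ=-0.80228906; θ=atan2(y, x)=143.3960° ≈ 143.4°
Leg 6: φ1=-0.3875137, φ2=-0.9093026, Δφ=-0.5217889, Δλ=2.2893431 rad; a=sin²(Δφ/2)+cosφ1·cosφ2·sin²(Δλ/2)=0.5381097200; c=2·atan2(√a, √(1-a))=1.647089759; dist=6371·c=10493.609 ≈ 10493.6 km; running total=74114.9 km
Leg 6 bearing: y=sinΔλ·cosφ2=0.46241955, x=cosφ1·sinφ2-sinφ1·cosφ2·cosΔλ=-0.88337917; θ=atan2(y, x)=152.3694° ≈ 152.4°
Leg 7: φ1=-0.9093026, φ2=-1.0606907, Δφ=-0.1513881, Δλ=-1.5797080 rad; a=sin²(Δφ/2)+cosφ1·cosφ2·sin²(Δλ/2)=0.1570261618; c=2·atan2(√a, √(1-a))=0.814891048; dist=6371·c=5191.671 ≈ 5191.7 km; running total=79306.6 km
Leg 7 bearing: y=sinΔλ·cosφ2=-0.48825005, x=cosφ1·sinφ2-sinφ1·cosφ2·cosΔλ=-0.53952542; θ=atan2(y, x)=-137.8561° <0 so +360° → 222.1439° ≈ 222.1°

Leg 1: dist=12358.2 km, bearing=270.4°
Leg 2: dist=18391.5 km, bearing=335.9°
Leg 3: dist=15230.5 km, bearing=36.8°
Leg 4: dist=7855.5 km, bearing=26.9°
Leg 5: dist=9785.6 km, bearing=143.4°
Leg 6: dist=10493.6 km, bearing=152.4°
Leg 7: dist=5191.7 km, bearing=222.1°
Total: 79306.6 km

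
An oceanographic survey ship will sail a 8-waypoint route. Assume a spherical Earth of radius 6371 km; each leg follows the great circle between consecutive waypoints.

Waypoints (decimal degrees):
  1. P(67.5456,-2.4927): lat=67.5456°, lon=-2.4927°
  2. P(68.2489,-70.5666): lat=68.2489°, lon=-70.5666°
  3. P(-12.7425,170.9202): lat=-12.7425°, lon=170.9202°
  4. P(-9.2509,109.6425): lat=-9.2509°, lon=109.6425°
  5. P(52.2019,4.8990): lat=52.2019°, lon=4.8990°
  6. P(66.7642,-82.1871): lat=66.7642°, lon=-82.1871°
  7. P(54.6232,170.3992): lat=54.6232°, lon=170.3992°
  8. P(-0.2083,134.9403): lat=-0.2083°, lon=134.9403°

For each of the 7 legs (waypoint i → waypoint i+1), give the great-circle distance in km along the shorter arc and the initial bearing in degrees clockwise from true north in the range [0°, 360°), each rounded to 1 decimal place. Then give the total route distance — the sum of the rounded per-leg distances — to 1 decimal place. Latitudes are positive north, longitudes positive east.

Leg 1: dist=2704.6 km, bearing=303.4°
Leg 2: dist=12473.1 km, bearing=292.3°
Leg 3: dist=6685.7 km, bearing=266.6°
Leg 4: dist=11822.0 km, bearing=321.9°
Leg 5: dist=4715.4 km, bearing=324.3°
Leg 6: dist=5236.0 km, bearing=311.0°
Leg 7: dist=6900.3 km, bearing=221.0°
Total: 50537.1 km

Leg 1: φ1=1.1788931, φ2=1.1911680, Δφ=0.0122749, Δλ=-1.1881137 rad; a=sin²(Δφ/2)+cosφ1·cosφ2·sin²(Δλ/2)=0.0443815677; c=2·atan2(√a, √(1-a))=0.424519217; dist=6371·c=2704.612 ≈ 2704.6 km; running total=2704.6 km
Leg 1 bearing: y=sinΔλ·cosφ2=-0.34377017, x=cosφ1·sinφ2-sinφ1·cosφ2·cosΔλ=0.22686879; θ=atan2(y, x)=-56.5775° <0 so +360° → 303.4225° ≈ 303.4°
Leg 2: φ1=1.1911680, φ2=-0.2223986, Δφ=-1.4135666, Δλ=4.2147398 rad; a=sin²(Δφ/2)+cosφ1·cosφ2·sin²(Δλ/2)=0.6887036001; c=2·atan2(√a, √(1-a))=1.957791164; dist=6371·c=12473.088 ≈ 12473.1 km; running total=15177.7 km
Leg 2 bearing: y=sinΔλ·cosφ2=-0.85706566, x=cosφ1·sinφ2-sinφ1·cosφ2·cosΔλ=0.35071678; θ=atan2(y, x)=-67.7453° <0 so +360° → 292.2547° ≈ 292.3°
Leg 3: φ1=-0.2223986, φ2=-0.1614587, Δφ=0.0609399, Δλ=-1.0694976 rad; a=sin²(Δφ/2)+cosφ1·cosφ2·sin²(Δλ/2)=0.2509544388; c=2·atan2(√a, √(1-a))=1.049400334; dist=6371·c=6685.730 ≈ 6685.7 km; running total=21863.4 km
Leg 3 bearing: y=sinΔλ·cosφ2=-0.86555332, x=cosφ1·sinφ2-sinφ1·cosφ2·cosΔλ=-0.05217934; θ=atan2(y, x)=-93.4499° <0 so +360° → 266.5501° ≈ 266.6°
Leg 4: φ1=-0.1614587, φ2=0.9110950, Δφ=1.0725537, Δλ=-1.8281189 rad; a=sin²(Δφ/2)+cosφ1·cosφ2·sin²(Δλ/2)=0.6404859331; c=2·atan2(√a, √(1-a))=1.855602946; dist=6371·c=11822.046 ≈ 11822.0 km; running total=33685.4 km
Leg 4 bearing: y=sinΔλ·cosφ2=-0.59270164, x=cosφ1·sinφ2-sinφ1·cosφ2·cosΔλ=0.75482421; θ=atan2(y, x)=-38.1396° <0 so +360° → 321.8604° ≈ 321.9°
Leg 5: φ1=0.9110950, φ2=1.1652551, Δφ=0.2541601, Δλ=-1.5199392 rad; a=sin²(Δφ/2)+cosφ1·cosφ2·sin²(Δλ/2)=0.1308125219; c=2·atan2(√a, √(1-a))=0.740138806; dist=6371·c=4715.424 ≈ 4715.4 km; running total=38400.8 km
Leg 5 bearing: y=sinΔλ·cosφ2=-0.39400605, x=cosφ1·sinφ2-sinφ1·cosφ2·cosΔλ=0.54732226; θ=atan2(y, x)=-35.7493° <0 so +360° → 324.2507° ≈ 324.3°
Leg 6: φ1=1.1652551, φ2=0.9533547, Δφ=-0.2119004, Δλ=4.4084626 rad; a=sin²(Δφ/2)+cosφ1·cosφ2·sin²(Δλ/2)=0.1595636177; c=2·atan2(√a, √(1-a))=0.821842704; dist=6371·c=5235.960 ≈ 5236.0 km; running total=43636.8 km
Leg 6 bearing: y=sinΔλ·cosφ2=-0.55241704, x=cosφ1·sinφ2-sinφ1·cosφ2·cosΔλ=0.48088220; θ=atan2(y, x)=-48.9602° <0 so +360° → 311.0398° ≈ 311.0°
Leg 7: φ1=0.9533547, φ2=-0.0036355, Δφ=-0.9569902, Δλ=-0.6188746 rad; a=sin²(Δφ/2)+cosφ1·cosφ2·sin²(Δλ/2)=0.2656966424; c=2·atan2(√a, √(1-a))=1.083083382; dist=6371·c=6900.324 ≈ 6900.3 km; running total=50537.1 km
Leg 7 bearing: y=sinΔλ·cosφ2=-0.58011498, x=cosφ1·sinφ2-sinφ1·cosφ2·cosΔλ=-0.66623896; θ=atan2(y, x)=-138.9529° <0 so +360° → 221.0471° ≈ 221.0°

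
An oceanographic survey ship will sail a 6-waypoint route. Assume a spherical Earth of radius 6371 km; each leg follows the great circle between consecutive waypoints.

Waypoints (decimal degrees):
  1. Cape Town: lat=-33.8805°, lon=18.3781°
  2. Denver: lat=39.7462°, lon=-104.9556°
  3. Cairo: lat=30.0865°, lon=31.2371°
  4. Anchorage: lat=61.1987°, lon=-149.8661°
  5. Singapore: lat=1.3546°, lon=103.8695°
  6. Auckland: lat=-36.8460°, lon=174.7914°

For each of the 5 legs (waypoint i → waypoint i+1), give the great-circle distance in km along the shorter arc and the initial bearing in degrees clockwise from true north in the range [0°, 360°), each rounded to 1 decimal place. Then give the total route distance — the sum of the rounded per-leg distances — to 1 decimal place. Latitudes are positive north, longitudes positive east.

Leg 1: φ1=-0.5913263, φ2=0.6937021, Δφ=1.2850283, Δλ=-2.1525791 rad; a=sin²(Δφ/2)+cosφ1·cosφ2·sin²(Δλ/2)=0.8536029895; c=2·atan2(√a, √(1-a))=2.356334787; dist=6371·c=15012.209 ≈ 15012.2 km; running total=15012.2 km
Leg 1 bearing: y=sinΔλ·cosφ2=-0.64239071, x=cosφ1·sinφ2-sinφ1·cosφ2·cosΔλ=0.29528610; θ=atan2(y, x)=-65.3133° <0 so +360° → 294.6867° ≈ 294.7°
Leg 2: φ1=0.6937021, φ2=0.5251085, Δφ=-0.1685936, Δλ=2.3770110 rad; a=sin²(Δφ/2)+cosφ1·cosφ2·sin²(Δλ/2)=0.5797965602; c=2·atan2(√a, √(1-a))=1.731074804; dist=6371·c=11028.678 ≈ 11028.7 km; running total=26040.9 km
Leg 2 bearing: y=sinΔλ·cosφ2=0.59896999, x=cosφ1·sinφ2-sinφ1·cosφ2·cosΔλ=0.78470695; θ=atan2(y, x)=37.3546° ≈ 37.4°
Leg 3: φ1=0.5251085, φ2=1.0681188, Δφ=0.5430103, Δλ=-3.1608471 rad; a=sin²(Δφ/2)+cosφ1·cosφ2·sin²(Δλ/2)=0.4887468194; c=2·atan2(√a, √(1-a))=1.548288065; dist=6371·c=9864.143 ≈ 9864.1 km; running total=35905.0 km
Leg 3 bearing: y=sinΔλ·cosφ2=0.00927572, x=cosφ1·sinφ2-sinφ1·cosφ2·cosΔλ=0.99970367; θ=atan2(y, x)=0.5316° ≈ 0.5°
Leg 4: φ1=1.0681188, φ2=0.0236422, Δφ=-1.0444766, Δλ=4.4285216 rad; a=sin²(Δφ/2)+cosφ1·cosφ2·sin²(Δλ/2)=0.5570885484; c=2·atan2(√a, √(1-a))=1.685222967; dist=6371·c=10736.556 ≈ 10736.6 km; running total=46641.6 km
Leg 4 bearing: y=sinΔλ·cosφ2=-0.95971122, x=cosφ1·sinφ2-sinφ1·cosφ2·cosΔλ=0.25674496; θ=atan2(y, x)=-75.0228° <0 so +360° → 284.9772° ≈ 285.0°
Leg 5: φ1=0.0236422, φ2=-0.6430840, Δφ=-0.6667262, Δλ=1.2378207 rad; a=sin²(Δφ/2)+cosφ1·cosφ2·sin²(Δλ/2)=0.3763410495; c=2·atan2(√a, √(1-a))=1.320885145; dist=6371·c=8415.359 ≈ 8415.4 km; running total=55057.0 km
Leg 5 bearing: y=sinΔλ·cosφ2=0.75629558, x=cosφ1·sinφ2-sinφ1·cosφ2·cosΔλ=-0.60568214; θ=atan2(y, x)=128.6896° ≈ 128.7°

Leg 1: dist=15012.2 km, bearing=294.7°
Leg 2: dist=11028.7 km, bearing=37.4°
Leg 3: dist=9864.1 km, bearing=0.5°
Leg 4: dist=10736.6 km, bearing=285.0°
Leg 5: dist=8415.4 km, bearing=128.7°
Total: 55057.0 km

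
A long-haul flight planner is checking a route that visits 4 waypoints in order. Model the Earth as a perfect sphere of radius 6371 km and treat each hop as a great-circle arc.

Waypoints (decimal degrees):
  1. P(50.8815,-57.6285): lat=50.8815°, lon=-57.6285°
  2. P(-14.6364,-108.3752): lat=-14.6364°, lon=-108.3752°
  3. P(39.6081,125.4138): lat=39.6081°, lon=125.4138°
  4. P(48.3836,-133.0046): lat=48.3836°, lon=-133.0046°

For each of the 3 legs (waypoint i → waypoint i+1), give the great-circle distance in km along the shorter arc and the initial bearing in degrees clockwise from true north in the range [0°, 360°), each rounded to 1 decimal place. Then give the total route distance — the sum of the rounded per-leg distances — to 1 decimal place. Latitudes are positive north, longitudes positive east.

Leg 1: dist=8788.2 km, bearing=229.7°
Leg 2: dist=14118.9 km, bearing=308.9°
Leg 3: dist=7566.1 km, bearing=44.5°
Total: 30473.2 km

Leg 1: φ1=0.8880497, φ2=-0.2554534, Δφ=-1.1435031, Δλ=-0.8856970 rad; a=sin²(Δφ/2)+cosφ1·cosφ2·sin²(Δλ/2)=0.4048898111; c=2·atan2(√a, √(1-a))=1.379409709; dist=6371·c=8788.219 ≈ 8788.2 km; running total=8788.2 km
Leg 1 bearing: y=sinΔλ·cosφ2=-0.74922744, x=cosφ1·sinφ2-sinφ1·cosφ2·cosΔλ=-0.63440874; θ=atan2(y, x)=-130.2563° <0 so +360° → 229.7437° ≈ 229.7°
Leg 2: φ1=-0.2554534, φ2=0.6912918, Δφ=0.9467451, Δλ=4.0803878 rad; a=sin²(Δφ/2)+cosφ1·cosφ2·sin²(Δλ/2)=0.8007301783; c=2·atan2(√a, √(1-a))=2.216124134; dist=6371·c=14118.927 ≈ 14118.9 km; running total=22907.1 km
Leg 2 bearing: y=sinΔλ·cosφ2=-0.62161351, x=cosφ1·sinφ2-sinφ1·cosφ2·cosΔλ=0.50183870; θ=atan2(y, x)=-51.0855° <0 so +360° → 308.9145° ≈ 308.9°
Leg 3: φ1=0.6912918, φ2=0.8444531, Δφ=0.1531614, Δλ=-4.5102519 rad; a=sin²(Δφ/2)+cosφ1·cosφ2·sin²(Δλ/2)=0.3130498254; c=2·atan2(√a, √(1-a))=1.187585483; dist=6371·c=7566.107 ≈ 7566.1 km; running total=30473.2 km
Leg 3 bearing: y=sinΔλ·cosφ2=0.65061819, x=cosφ1·sinφ2-sinφ1·cosφ2·cosΔλ=0.66097996; θ=atan2(y, x)=44.5474° ≈ 44.5°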